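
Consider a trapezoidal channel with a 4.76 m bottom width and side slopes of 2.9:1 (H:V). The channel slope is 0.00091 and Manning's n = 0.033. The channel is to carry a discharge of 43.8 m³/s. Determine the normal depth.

Manning's equation rearranged: A R^(2/3) = nQ / (1·√S) = 0.033 × 43.8 / (√0.00091) = 47.91.
Trying y = 3.11 m: A R^(2/3) = 63.35 — too large.
Trying y = 2.16 m: A R^(2/3) = 28.68 — too small.
Trying y = 2.74 m: A R^(2/3) = 47.9 — matches.

y_n = 2.74 m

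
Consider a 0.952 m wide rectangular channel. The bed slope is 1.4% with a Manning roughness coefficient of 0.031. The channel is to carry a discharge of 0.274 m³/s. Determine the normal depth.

y_n = 0.251 m

Manning's equation rearranged: A R^(2/3) = nQ / (1·√S) = 0.031 × 0.274 / (√0.014) = 0.07179.
At y = 0.303 m: A R^(2/3) = 0.0937 — over.
At y = 0.209 m: A R^(2/3) = 0.05497 — short.
At y = 0.251 m: A R^(2/3) = 0.07169 — ≈ 0.07179.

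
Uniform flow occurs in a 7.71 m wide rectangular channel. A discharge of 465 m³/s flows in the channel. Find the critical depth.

For a rectangular channel, critical depth y_c = (q²/g)^(1/3) where q = Q/b = 465/7.71 = 60.31 m²/s.
So y_c = (60.31²/9.81)^(1/3) = 7.18 m.

y_c = 7.18 m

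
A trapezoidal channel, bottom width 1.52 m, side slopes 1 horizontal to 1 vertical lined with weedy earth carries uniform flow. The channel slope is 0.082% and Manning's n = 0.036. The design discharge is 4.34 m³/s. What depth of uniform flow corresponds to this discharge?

Manning's equation rearranged: A R^(2/3) = nQ / (1·√S) = 0.036 × 4.34 / (√0.00082) = 5.456.
At y = 2.09 m: A R^(2/3) = 7.622 — over.
At y = 1.52 m: A R^(2/3) = 3.962 — short.
At y = 1.78 m: A R^(2/3) = 5.46 — ≈ 5.456.

y_n = 1.78 m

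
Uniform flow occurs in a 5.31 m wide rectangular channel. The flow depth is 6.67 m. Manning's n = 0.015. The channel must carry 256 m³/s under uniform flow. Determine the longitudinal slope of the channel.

S = 0.005

Flow area A = b·y = 5.31 × 6.67 = 35.42 m². Wetted perimeter P = b + 2y = 5.31 + 2×6.67 = 18.65 m.
Hydraulic radius R = A/P = 35.42/18.65 = 1.899 m.
From Manning's equation, S = [nQ / (1 A R^(2/3))]² = [0.015 × 256 / (1 × 35.42 × 1.899^(2/3))]² = 0.005.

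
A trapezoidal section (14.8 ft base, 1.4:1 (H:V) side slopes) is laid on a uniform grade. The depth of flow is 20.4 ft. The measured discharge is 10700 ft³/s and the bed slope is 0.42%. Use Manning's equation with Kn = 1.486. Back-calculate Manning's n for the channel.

With bottom width b = 14.8 ft and side slope z = 1.4: A = (b + zy)y = (14.8 + 1.4×20.4)×20.4 = 884.5 ft²; P = b + 2y√(1+z²) = 14.8 + 2×20.4×1.72 = 84.99 ft.
Hydraulic radius R = A/P = 884.5/84.99 = 10.41 ft.
Rearranging Manning's equation: n = (1.486/Q) A R^(2/3) S^(1/2) = (1.486/10700) × 884.5 × 10.41^(2/3) × √0.0042 = 0.0379.

n = 0.0379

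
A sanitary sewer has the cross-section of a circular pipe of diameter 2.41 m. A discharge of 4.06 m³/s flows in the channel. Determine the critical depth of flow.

y_c = 0.91 m

At critical depth, Q² T / (g A³) = 1, i.e. A³/T = Q²/g = 4.06²/9.81 = 1.68.
Trying y = 0.79 m: A³/T = 0.9729 — short.
Trying y = 0.91 m: A³/T = 1.679 — matches.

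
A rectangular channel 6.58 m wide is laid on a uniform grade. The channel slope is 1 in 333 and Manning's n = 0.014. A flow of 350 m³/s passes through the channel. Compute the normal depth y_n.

y_n = 7.77 m

Manning's equation rearranged: A R^(2/3) = nQ / (1·√S) = 0.014 × 350 / (√0.003003) = 89.42.
Trying y = 6.53 m: A R^(2/3) = 72.41 — short.
Trying y = 7.77 m: A R^(2/3) = 89.38 — close enough.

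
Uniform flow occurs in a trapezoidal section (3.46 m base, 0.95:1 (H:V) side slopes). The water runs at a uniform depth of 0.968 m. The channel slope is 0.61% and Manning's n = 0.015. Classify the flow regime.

supercritical

With bottom width b = 3.46 m and side slope z = 0.95: A = (b + zy)y = (3.46 + 0.95×0.968)×0.968 = 4.239 m²; P = b + 2y√(1+z²) = 3.46 + 2×0.968×1.379 = 6.13 m.
Hydraulic radius R = A/P = 4.239/6.13 = 0.6916 m.
V = (1/n) R^(2/3) √S = (1/0.015) × 0.6916^(2/3) × √0.0061 = 4.072 m/s. Hydraulic depth D_h = A/T = 4.239/5.299 = 0.8 m.
Froude number Fr = V/√(g·D_h) = 4.072/√(9.81×0.8) = 1.45, which is greater than 1, so the flow is supercritical.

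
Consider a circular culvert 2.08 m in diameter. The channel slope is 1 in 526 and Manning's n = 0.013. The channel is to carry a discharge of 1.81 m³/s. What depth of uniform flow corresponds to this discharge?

y_n = 0.702 m

Manning's equation rearranged: A R^(2/3) = nQ / (1·√S) = 0.013 × 1.81 / (√0.001901) = 0.5397.
Try y = 0.882 m: A R^(2/3) = 0.8232 — too large.
Try y = 0.702 m: A R^(2/3) = 0.5393 — matches.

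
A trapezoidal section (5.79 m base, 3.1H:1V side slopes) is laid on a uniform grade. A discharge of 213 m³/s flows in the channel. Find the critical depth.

y_c = 3.15 m

At critical depth, Q² T / (g A³) = 1, i.e. A³/T = Q²/g = 213²/9.81 = 4625.
At y = 3.47 m: A³/T = 6933 — too large.
At y = 2.49 m: A³/T = 1793 — too small.
At y = 3.15 m: A³/T = 4646 — close enough.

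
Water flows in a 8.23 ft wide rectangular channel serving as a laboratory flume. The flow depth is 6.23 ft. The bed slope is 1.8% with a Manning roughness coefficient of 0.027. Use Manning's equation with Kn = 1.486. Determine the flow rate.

Q = 693 ft³/s

Flow area A = b·y = 8.23 × 6.23 = 51.27 ft². Wetted perimeter P = b + 2y = 8.23 + 2×6.23 = 20.69 ft.
Hydraulic radius R = A/P = 51.27/20.69 = 2.478 ft.
Manning's equation: Q = (1.486/n) A R^(2/3) S^(1/2) = (1.486/0.027) × 51.27 × 2.478^(2/3) × 0.018^(1/2) = 693 ft³/s.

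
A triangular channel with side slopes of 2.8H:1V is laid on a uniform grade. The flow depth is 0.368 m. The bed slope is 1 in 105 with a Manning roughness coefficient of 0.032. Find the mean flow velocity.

For a triangular section with side slope z = 2.8: A = zy² = 2.8×0.368² = 0.3792 m²; P = 2y√(1+z²) = 2×0.368×2.973 = 2.188 m.
Hydraulic radius R = A/P = 0.3792/2.188 = 0.1733 m.
From Manning's equation, V = (1/n) R^(2/3) S^(1/2) = (1/0.032) × 0.1733^(2/3) × 0.009524^(1/2) = 0.948 m/s.

V = 0.948 m/s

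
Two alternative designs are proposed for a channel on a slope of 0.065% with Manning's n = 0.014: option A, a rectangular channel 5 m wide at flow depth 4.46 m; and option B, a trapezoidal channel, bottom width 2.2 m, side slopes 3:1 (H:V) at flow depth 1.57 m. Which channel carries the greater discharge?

channel A

Channel A: Flow area A = b·y = 5 × 4.46 = 22.3 m². Wetted perimeter P = b + 2y = 5 + 2×4.46 = 13.92 m. Hydraulic radius R = A/P = 22.3/13.92 = 1.602 m. Q_A = (1/0.014)·22.3·1.602^(2/3)·√0.00065 = 55.6 m³/s.
Channel B: With bottom width b = 2.2 m and side slope z = 3: A = (b + zy)y = (2.2 + 3×1.57)×1.57 = 10.85 m²; P = b + 2y√(1+z²) = 2.2 + 2×1.57×3.162 = 12.13 m. Hydraulic radius R = A/P = 10.85/12.13 = 0.8944 m. Q_B = (1/0.014)·10.85·0.8944^(2/3)·√0.00065 = 18.34 m³/s.
Q_A = 55.6 m³/s vs Q_B = 18.34 m³/s, so channel A carries more.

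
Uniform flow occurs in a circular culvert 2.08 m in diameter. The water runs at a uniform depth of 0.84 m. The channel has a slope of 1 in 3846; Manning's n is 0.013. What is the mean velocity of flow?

For a circular section of diameter D = 2.08 m at depth y = 0.84 m, the central angle is θ = 2 arccos(1 − 2y/D) = 2.755 rad. Then A = (D²/8)(θ − sin θ) = 1.286 m² and P = Dθ/2 = 2.865 m.
Hydraulic radius R = A/P = 1.286/2.865 = 0.4487 m.
From Manning's equation, V = (1/n) R^(2/3) S^(1/2) = (1/0.013) × 0.4487^(2/3) × 0.00026^(1/2) = 0.727 m/s.

V = 0.727 m/s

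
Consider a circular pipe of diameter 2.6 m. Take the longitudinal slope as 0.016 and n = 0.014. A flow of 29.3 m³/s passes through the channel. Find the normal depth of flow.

Manning's equation rearranged: A R^(2/3) = nQ / (1·√S) = 0.014 × 29.3 / (√0.016) = 3.243.
Trying y = 1.6 m: A R^(2/3) = 2.781 — too small.
Trying y = 2.15 m: A R^(2/3) = 4.015 — too large.
Trying y = 1.78 m: A R^(2/3) = 3.239 — close enough.

y_n = 1.78 m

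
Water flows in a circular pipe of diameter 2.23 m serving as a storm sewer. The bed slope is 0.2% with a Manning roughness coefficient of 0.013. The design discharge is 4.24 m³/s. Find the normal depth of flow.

Manning's equation rearranged: A R^(2/3) = nQ / (1·√S) = 0.013 × 4.24 / (√0.002) = 1.233.
Trying y = 0.805 m: A R^(2/3) = 0.7372 — low.
Trying y = 1.07 m: A R^(2/3) = 1.233 — ≈ 1.233.

y_n = 1.07 m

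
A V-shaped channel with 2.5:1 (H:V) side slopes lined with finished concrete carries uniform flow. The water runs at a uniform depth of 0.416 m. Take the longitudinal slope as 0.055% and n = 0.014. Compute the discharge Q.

For a triangular section with side slope z = 2.5: A = zy² = 2.5×0.416² = 0.4326 m²; P = 2y√(1+z²) = 2×0.416×2.693 = 2.24 m.
Hydraulic radius R = A/P = 0.4326/2.24 = 0.1931 m.
Manning's equation: Q = (1/n) A R^(2/3) S^(1/2) = (1/0.014) × 0.4326 × 0.1931^(2/3) × 0.00055^(1/2) = 0.242 m³/s.

Q = 0.242 m³/s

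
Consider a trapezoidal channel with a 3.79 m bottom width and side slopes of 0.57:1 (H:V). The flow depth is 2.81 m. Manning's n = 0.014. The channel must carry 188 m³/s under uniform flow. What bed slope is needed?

With bottom width b = 3.79 m and side slope z = 0.57: A = (b + zy)y = (3.79 + 0.57×2.81)×2.81 = 15.15 m²; P = b + 2y√(1+z²) = 3.79 + 2×2.81×1.151 = 10.26 m.
Hydraulic radius R = A/P = 15.15/10.26 = 1.477 m.
From Manning's equation, S = [nQ / (1 A R^(2/3))]² = [0.014 × 188 / (1 × 15.15 × 1.477^(2/3))]² = 0.0179.

S = 0.0179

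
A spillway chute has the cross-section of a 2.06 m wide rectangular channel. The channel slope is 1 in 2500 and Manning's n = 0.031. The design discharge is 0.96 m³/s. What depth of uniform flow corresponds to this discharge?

Manning's equation rearranged: A R^(2/3) = nQ / (1·√S) = 0.031 × 0.96 / (√0.0004) = 1.488.
At y = 0.985 m: A R^(2/3) = 1.284 — too small.
At y = 1.1 m: A R^(2/3) = 1.488 — matches.

y_n = 1.1 m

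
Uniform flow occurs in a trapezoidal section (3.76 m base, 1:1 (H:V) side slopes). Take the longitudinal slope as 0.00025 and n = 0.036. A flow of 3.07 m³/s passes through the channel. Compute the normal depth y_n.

y_n = 1.41 m

Manning's equation rearranged: A R^(2/3) = nQ / (1·√S) = 0.036 × 3.07 / (√0.00025) = 6.99.
At y = 1.22 m: A R^(2/3) = 5.42 — short.
At y = 1.59 m: A R^(2/3) = 8.677 — over.
At y = 1.41 m: A R^(2/3) = 6.999 — ≈ 6.99.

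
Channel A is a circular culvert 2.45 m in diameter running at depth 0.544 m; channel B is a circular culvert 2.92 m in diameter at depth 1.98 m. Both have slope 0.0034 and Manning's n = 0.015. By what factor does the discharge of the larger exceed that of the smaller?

11.9

Channel A: For a circular section of diameter D = 2.45 m at depth y = 0.544 m, the central angle is θ = 2 arccos(1 − 2y/D) = 1.963 rad. Then A = (D²/8)(θ − sin θ) = 0.7792 m² and P = Dθ/2 = 2.404 m. Hydraulic radius R = A/P = 0.7792/2.404 = 0.3241 m. Q_A = (1/0.015)·0.7792·0.3241^(2/3)·√0.0034 = 1.429 m³/s.
Channel B: For a circular section of diameter D = 2.92 m at depth y = 1.98 m, the central angle is θ = 2 arccos(1 − 2y/D) = 3.87 rad. Then A = (D²/8)(θ − sin θ) = 4.834 m² and P = Dθ/2 = 5.65 m. Hydraulic radius R = A/P = 4.834/5.65 = 0.8556 m. Q_B = (1/0.015)·4.834·0.8556^(2/3)·√0.0034 = 16.93 m³/s.
The larger discharge is 16.93 m³/s and the smaller is 1.429 m³/s; the ratio is 11.9.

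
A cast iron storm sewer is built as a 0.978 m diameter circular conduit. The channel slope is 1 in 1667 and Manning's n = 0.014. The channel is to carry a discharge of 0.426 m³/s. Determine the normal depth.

y_n = 0.679 m

Manning's equation rearranged: A R^(2/3) = nQ / (1·√S) = 0.014 × 0.426 / (√0.0005999) = 0.2435.
At y = 0.79 m: A R^(2/3) = 0.2898 — too large.
At y = 0.526 m: A R^(2/3) = 0.1659 — too small.
At y = 0.679 m: A R^(2/3) = 0.2433 — close enough.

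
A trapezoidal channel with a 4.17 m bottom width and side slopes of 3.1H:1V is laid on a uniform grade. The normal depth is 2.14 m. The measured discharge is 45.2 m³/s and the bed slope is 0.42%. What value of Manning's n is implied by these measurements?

n = 0.039

With bottom width b = 4.17 m and side slope z = 3.1: A = (b + zy)y = (4.17 + 3.1×2.14)×2.14 = 23.12 m²; P = b + 2y√(1+z²) = 4.17 + 2×2.14×3.257 = 18.11 m.
Hydraulic radius R = A/P = 23.12/18.11 = 1.277 m.
Rearranging Manning's equation: n = (1/Q) A R^(2/3) S^(1/2) = (1/45.2) × 23.12 × 1.277^(2/3) × √0.0042 = 0.039.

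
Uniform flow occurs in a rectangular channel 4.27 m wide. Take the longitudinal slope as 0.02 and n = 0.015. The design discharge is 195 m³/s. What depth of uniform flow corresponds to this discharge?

Manning's equation rearranged: A R^(2/3) = nQ / (1·√S) = 0.015 × 195 / (√0.02) = 20.68.
Trying y = 4.93 m: A R^(2/3) = 27.46 — high.
Trying y = 2.94 m: A R^(2/3) = 14.46 — low.
Trying y = 3.91 m: A R^(2/3) = 20.7 — matches.

y_n = 3.91 m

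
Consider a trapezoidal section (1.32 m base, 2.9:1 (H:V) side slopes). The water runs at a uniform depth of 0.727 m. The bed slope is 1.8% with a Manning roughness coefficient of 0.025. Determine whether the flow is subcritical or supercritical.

supercritical

With bottom width b = 1.32 m and side slope z = 2.9: A = (b + zy)y = (1.32 + 2.9×0.727)×0.727 = 2.492 m²; P = b + 2y√(1+z²) = 1.32 + 2×0.727×3.068 = 5.78 m.
Hydraulic radius R = A/P = 2.492/5.78 = 0.4312 m.
V = (1/n) R^(2/3) √S = (1/0.025) × 0.4312^(2/3) × √0.018 = 3.063 m/s. Hydraulic depth D_h = A/T = 2.492/5.537 = 0.4502 m.
Froude number Fr = V/√(g·D_h) = 3.063/√(9.81×0.4502) = 1.46, which is greater than 1, so the flow is supercritical.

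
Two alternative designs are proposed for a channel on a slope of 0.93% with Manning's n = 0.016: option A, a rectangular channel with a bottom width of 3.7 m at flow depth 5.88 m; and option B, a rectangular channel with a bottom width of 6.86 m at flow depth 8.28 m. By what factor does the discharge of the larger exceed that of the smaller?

3.75

Channel A: Flow area A = b·y = 3.7 × 5.88 = 21.76 m². Wetted perimeter P = b + 2y = 3.7 + 2×5.88 = 15.46 m. Hydraulic radius R = A/P = 21.76/15.46 = 1.407 m. Q_A = (1/0.016)·21.76·1.407^(2/3)·√0.0093 = 164.7 m³/s.
Channel B: Flow area A = b·y = 6.86 × 8.28 = 56.8 m². Wetted perimeter P = b + 2y = 6.86 + 2×8.28 = 23.42 m. Hydraulic radius R = A/P = 56.8/23.42 = 2.425 m. Q_B = (1/0.016)·56.8·2.425^(2/3)·√0.0093 = 618 m³/s.
The larger discharge is 618 m³/s and the smaller is 164.7 m³/s; the ratio is 3.75.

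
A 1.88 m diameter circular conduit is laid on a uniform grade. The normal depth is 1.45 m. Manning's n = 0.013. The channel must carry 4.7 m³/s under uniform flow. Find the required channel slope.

For a circular section of diameter D = 1.88 m at depth y = 1.45 m, the central angle is θ = 2 arccos(1 − 2y/D) = 4.289 rad. Then A = (D²/8)(θ − sin θ) = 2.297 m² and P = Dθ/2 = 4.031 m.
Hydraulic radius R = A/P = 2.297/4.031 = 0.5699 m.
From Manning's equation, S = [nQ / (1 A R^(2/3))]² = [0.013 × 4.7 / (1 × 2.297 × 0.5699^(2/3))]² = 0.0015.

S = 0.0015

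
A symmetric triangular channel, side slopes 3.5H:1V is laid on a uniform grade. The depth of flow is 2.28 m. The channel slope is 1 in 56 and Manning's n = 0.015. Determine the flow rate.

Q = 172 m³/s

For a triangular section with side slope z = 3.5: A = zy² = 3.5×2.28² = 18.19 m²; P = 2y√(1+z²) = 2×2.28×3.64 = 16.6 m.
Hydraulic radius R = A/P = 18.19/16.6 = 1.096 m.
Manning's equation: Q = (1/n) A R^(2/3) S^(1/2) = (1/0.015) × 18.19 × 1.096^(2/3) × 0.01786^(1/2) = 172 m³/s.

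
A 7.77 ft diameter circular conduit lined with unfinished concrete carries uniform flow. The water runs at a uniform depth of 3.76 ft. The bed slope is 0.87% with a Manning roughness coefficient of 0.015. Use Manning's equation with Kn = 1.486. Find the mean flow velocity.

V = 14.2 ft/s

For a circular section of diameter D = 7.77 ft at depth y = 3.76 ft, the central angle is θ = 2 arccos(1 − 2y/D) = 3.077 rad. Then A = (D²/8)(θ − sin θ) = 22.74 ft² and P = Dθ/2 = 11.96 ft.
Hydraulic radius R = A/P = 22.74/11.96 = 1.902 ft.
From Manning's equation, V = (1.486/n) R^(2/3) S^(1/2) = (1.486/0.015) × 1.902^(2/3) × 0.0087^(1/2) = 14.2 ft/s.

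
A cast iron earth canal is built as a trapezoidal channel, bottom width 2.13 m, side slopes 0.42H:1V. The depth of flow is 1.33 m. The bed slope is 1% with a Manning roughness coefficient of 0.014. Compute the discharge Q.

With bottom width b = 2.13 m and side slope z = 0.42: A = (b + zy)y = (2.13 + 0.42×1.33)×1.33 = 3.576 m²; P = b + 2y√(1+z²) = 2.13 + 2×1.33×1.085 = 5.015 m.
Hydraulic radius R = A/P = 3.576/5.015 = 0.713 m.
Manning's equation: Q = (1/n) A R^(2/3) S^(1/2) = (1/0.014) × 3.576 × 0.713^(2/3) × 0.01^(1/2) = 20.4 m³/s.

Q = 20.4 m³/s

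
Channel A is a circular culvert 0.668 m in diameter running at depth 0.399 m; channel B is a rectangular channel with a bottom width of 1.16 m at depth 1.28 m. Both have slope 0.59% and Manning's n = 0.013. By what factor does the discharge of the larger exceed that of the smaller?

Channel A: For a circular section of diameter D = 0.668 m at depth y = 0.399 m, the central angle is θ = 2 arccos(1 − 2y/D) = 3.533 rad. Then A = (D²/8)(θ − sin θ) = 0.2184 m² and P = Dθ/2 = 1.18 m. Hydraulic radius R = A/P = 0.2184/1.18 = 0.185 m. Q_A = (1/0.013)·0.2184·0.185^(2/3)·√0.0059 = 0.419 m³/s.
Channel B: Flow area A = b·y = 1.16 × 1.28 = 1.485 m². Wetted perimeter P = b + 2y = 1.16 + 2×1.28 = 3.72 m. Hydraulic radius R = A/P = 1.485/3.72 = 0.3991 m. Q_B = (1/0.013)·1.485·0.3991^(2/3)·√0.0059 = 4.756 m³/s.
The larger discharge is 4.756 m³/s and the smaller is 0.419 m³/s; the ratio is 11.4.

11.4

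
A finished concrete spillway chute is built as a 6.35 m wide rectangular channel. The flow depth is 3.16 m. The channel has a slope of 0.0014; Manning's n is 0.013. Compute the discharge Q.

Q = 78.5 m³/s

Flow area A = b·y = 6.35 × 3.16 = 20.07 m². Wetted perimeter P = b + 2y = 6.35 + 2×3.16 = 12.67 m.
Hydraulic radius R = A/P = 20.07/12.67 = 1.584 m.
Manning's equation: Q = (1/n) A R^(2/3) S^(1/2) = (1/0.013) × 20.07 × 1.584^(2/3) × 0.0014^(1/2) = 78.5 m³/s.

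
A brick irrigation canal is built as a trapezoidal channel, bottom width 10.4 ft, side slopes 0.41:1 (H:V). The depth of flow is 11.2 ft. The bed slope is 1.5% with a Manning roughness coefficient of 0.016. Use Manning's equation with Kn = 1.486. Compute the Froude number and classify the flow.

supercritical

With bottom width b = 10.4 ft and side slope z = 0.41: A = (b + zy)y = (10.4 + 0.41×11.2)×11.2 = 167.9 ft²; P = b + 2y√(1+z²) = 10.4 + 2×11.2×1.081 = 34.61 ft.
Hydraulic radius R = A/P = 167.9/34.61 = 4.852 ft.
V = (1.486/n) R^(2/3) √S = (1.486/0.016) × 4.852^(2/3) × √0.015 = 32.6 ft/s. Hydraulic depth D_h = A/T = 167.9/19.58 = 8.574 ft.
Froude number Fr = V/√(g·D_h) = 32.6/√(32.2×8.574) = 1.96, which is greater than 1, so the flow is supercritical.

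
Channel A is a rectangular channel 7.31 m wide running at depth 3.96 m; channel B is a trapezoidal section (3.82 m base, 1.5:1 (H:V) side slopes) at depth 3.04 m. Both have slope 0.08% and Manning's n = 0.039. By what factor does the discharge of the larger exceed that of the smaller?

1.21

Channel A: Flow area A = b·y = 7.31 × 3.96 = 28.95 m². Wetted perimeter P = b + 2y = 7.31 + 2×3.96 = 15.23 m. Hydraulic radius R = A/P = 28.95/15.23 = 1.901 m. Q_A = (1/0.039)·28.95·1.901^(2/3)·√0.0008 = 32.21 m³/s.
Channel B: With bottom width b = 3.82 m and side slope z = 1.5: A = (b + zy)y = (3.82 + 1.5×3.04)×3.04 = 25.48 m²; P = b + 2y√(1+z²) = 3.82 + 2×3.04×1.803 = 14.78 m. Hydraulic radius R = A/P = 25.48/14.78 = 1.724 m. Q_B = (1/0.039)·25.48·1.724^(2/3)·√0.0008 = 26.56 m³/s.
The larger discharge is 32.21 m³/s and the smaller is 26.56 m³/s; the ratio is 1.21.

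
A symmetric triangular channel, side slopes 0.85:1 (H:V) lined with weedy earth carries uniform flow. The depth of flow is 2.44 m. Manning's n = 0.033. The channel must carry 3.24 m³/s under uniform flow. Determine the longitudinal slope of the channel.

For a triangular section with side slope z = 0.85: A = zy² = 0.85×2.44² = 5.061 m²; P = 2y√(1+z²) = 2×2.44×1.312 = 6.405 m.
Hydraulic radius R = A/P = 5.061/6.405 = 0.7901 m.
From Manning's equation, S = [nQ / (1 A R^(2/3))]² = [0.033 × 3.24 / (1 × 5.061 × 0.7901^(2/3))]² = 0.000611.

S = 0.000611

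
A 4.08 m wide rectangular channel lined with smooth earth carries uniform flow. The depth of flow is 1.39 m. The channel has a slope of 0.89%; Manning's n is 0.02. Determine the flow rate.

Q = 23.6 m³/s

Flow area A = b·y = 4.08 × 1.39 = 5.671 m². Wetted perimeter P = b + 2y = 4.08 + 2×1.39 = 6.86 m.
Hydraulic radius R = A/P = 5.671/6.86 = 0.8267 m.
Manning's equation: Q = (1/n) A R^(2/3) S^(1/2) = (1/0.02) × 5.671 × 0.8267^(2/3) × 0.0089^(1/2) = 23.6 m³/s.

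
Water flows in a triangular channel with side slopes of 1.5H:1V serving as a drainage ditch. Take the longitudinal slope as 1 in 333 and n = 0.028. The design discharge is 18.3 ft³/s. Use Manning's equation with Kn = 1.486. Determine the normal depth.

y_n = 2.13 ft

Manning's equation rearranged: A R^(2/3) = nQ / (1.486·√S) = 0.028 × 18.3 / (1.486 × √0.003003) = 6.292.
Trying y = 2.45 ft: A R^(2/3) = 9.119 — too large.
Trying y = 2.13 ft: A R^(2/3) = 6.278 — matches.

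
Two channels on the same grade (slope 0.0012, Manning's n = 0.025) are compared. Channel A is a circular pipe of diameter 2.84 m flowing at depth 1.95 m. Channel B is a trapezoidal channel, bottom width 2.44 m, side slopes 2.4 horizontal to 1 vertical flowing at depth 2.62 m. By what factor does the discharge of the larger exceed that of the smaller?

7.03

Channel A: For a circular section of diameter D = 2.84 m at depth y = 1.95 m, the central angle is θ = 2 arccos(1 − 2y/D) = 3.907 rad. Then A = (D²/8)(θ − sin θ) = 4.637 m² and P = Dθ/2 = 5.547 m. Hydraulic radius R = A/P = 4.637/5.547 = 0.8359 m. Q_A = (1/0.025)·4.637·0.8359^(2/3)·√0.0012 = 5.701 m³/s.
Channel B: With bottom width b = 2.44 m and side slope z = 2.4: A = (b + zy)y = (2.44 + 2.4×2.62)×2.62 = 22.87 m²; P = b + 2y√(1+z²) = 2.44 + 2×2.62×2.6 = 16.06 m. Hydraulic radius R = A/P = 22.87/16.06 = 1.424 m. Q_B = (1/0.025)·22.87·1.424^(2/3)·√0.0012 = 40.1 m³/s.
The larger discharge is 40.1 m³/s and the smaller is 5.701 m³/s; the ratio is 7.03.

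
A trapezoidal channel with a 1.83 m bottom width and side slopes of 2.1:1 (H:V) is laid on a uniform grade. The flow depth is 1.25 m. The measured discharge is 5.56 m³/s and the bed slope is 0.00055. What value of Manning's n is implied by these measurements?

n = 0.019

With bottom width b = 1.83 m and side slope z = 2.1: A = (b + zy)y = (1.83 + 2.1×1.25)×1.25 = 5.569 m²; P = b + 2y√(1+z²) = 1.83 + 2×1.25×2.326 = 7.645 m.
Hydraulic radius R = A/P = 5.569/7.645 = 0.7284 m.
Rearranging Manning's equation: n = (1/Q) A R^(2/3) S^(1/2) = (1/5.56) × 5.569 × 0.7284^(2/3) × √0.00055 = 0.019.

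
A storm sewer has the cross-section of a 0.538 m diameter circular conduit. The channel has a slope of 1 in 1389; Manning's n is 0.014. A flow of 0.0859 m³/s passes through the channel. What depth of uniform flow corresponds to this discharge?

Manning's equation rearranged: A R^(2/3) = nQ / (1·√S) = 0.014 × 0.0859 / (√0.0007199) = 0.04482.
Try y = 0.441 m: A R^(2/3) = 0.05968 — over.
Try y = 0.257 m: A R^(2/3) = 0.02759 — short.
Try y = 0.348 m: A R^(2/3) = 0.04483 — matches.

y_n = 0.348 m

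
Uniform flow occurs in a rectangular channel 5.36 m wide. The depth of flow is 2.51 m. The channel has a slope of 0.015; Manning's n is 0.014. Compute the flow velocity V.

Flow area A = b·y = 5.36 × 2.51 = 13.45 m². Wetted perimeter P = b + 2y = 5.36 + 2×2.51 = 10.38 m.
Hydraulic radius R = A/P = 13.45/10.38 = 1.296 m.
From Manning's equation, V = (1/n) R^(2/3) S^(1/2) = (1/0.014) × 1.296^(2/3) × 0.015^(1/2) = 10.4 m/s.

V = 10.4 m/s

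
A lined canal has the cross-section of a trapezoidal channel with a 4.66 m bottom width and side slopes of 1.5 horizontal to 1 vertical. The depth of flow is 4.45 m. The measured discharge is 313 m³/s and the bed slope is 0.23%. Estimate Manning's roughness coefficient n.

With bottom width b = 4.66 m and side slope z = 1.5: A = (b + zy)y = (4.66 + 1.5×4.45)×4.45 = 50.44 m²; P = b + 2y√(1+z²) = 4.66 + 2×4.45×1.803 = 20.7 m.
Hydraulic radius R = A/P = 50.44/20.7 = 2.436 m.
Rearranging Manning's equation: n = (1/Q) A R^(2/3) S^(1/2) = (1/313) × 50.44 × 2.436^(2/3) × √0.0023 = 0.014.

n = 0.014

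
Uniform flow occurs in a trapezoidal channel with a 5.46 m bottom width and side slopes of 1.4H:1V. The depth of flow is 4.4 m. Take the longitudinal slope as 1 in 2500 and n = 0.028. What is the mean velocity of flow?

With bottom width b = 5.46 m and side slope z = 1.4: A = (b + zy)y = (5.46 + 1.4×4.4)×4.4 = 51.13 m²; P = b + 2y√(1+z²) = 5.46 + 2×4.4×1.72 = 20.6 m.
Hydraulic radius R = A/P = 51.13/20.6 = 2.482 m.
From Manning's equation, V = (1/n) R^(2/3) S^(1/2) = (1/0.028) × 2.482^(2/3) × 0.0004^(1/2) = 1.31 m/s.

V = 1.31 m/s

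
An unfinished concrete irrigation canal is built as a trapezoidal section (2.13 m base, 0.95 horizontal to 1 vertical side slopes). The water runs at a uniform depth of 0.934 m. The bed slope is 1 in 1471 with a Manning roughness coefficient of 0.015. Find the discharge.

Q = 3.48 m³/s

With bottom width b = 2.13 m and side slope z = 0.95: A = (b + zy)y = (2.13 + 0.95×0.934)×0.934 = 2.818 m²; P = b + 2y√(1+z²) = 2.13 + 2×0.934×1.379 = 4.707 m.
Hydraulic radius R = A/P = 2.818/4.707 = 0.5988 m.
Manning's equation: Q = (1/n) A R^(2/3) S^(1/2) = (1/0.015) × 2.818 × 0.5988^(2/3) × 0.0006798^(1/2) = 3.48 m³/s.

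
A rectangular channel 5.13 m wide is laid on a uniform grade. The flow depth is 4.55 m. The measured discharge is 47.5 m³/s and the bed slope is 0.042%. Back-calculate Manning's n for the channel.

Flow area A = b·y = 5.13 × 4.55 = 23.34 m². Wetted perimeter P = b + 2y = 5.13 + 2×4.55 = 14.23 m.
Hydraulic radius R = A/P = 23.34/14.23 = 1.64 m.
Rearranging Manning's equation: n = (1/Q) A R^(2/3) S^(1/2) = (1/47.5) × 23.34 × 1.64^(2/3) × √0.00042 = 0.014.

n = 0.014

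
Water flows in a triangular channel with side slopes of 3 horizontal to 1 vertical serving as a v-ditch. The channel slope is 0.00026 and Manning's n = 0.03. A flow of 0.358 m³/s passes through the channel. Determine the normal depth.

y_n = 0.685 m

Manning's equation rearranged: A R^(2/3) = nQ / (1·√S) = 0.03 × 0.358 / (√0.00026) = 0.6661.
Trying y = 0.488 m: A R^(2/3) = 0.2693 — too small.
Trying y = 0.784 m: A R^(2/3) = 0.9536 — too large.
Trying y = 0.685 m: A R^(2/3) = 0.6653 — ≈ 0.6661.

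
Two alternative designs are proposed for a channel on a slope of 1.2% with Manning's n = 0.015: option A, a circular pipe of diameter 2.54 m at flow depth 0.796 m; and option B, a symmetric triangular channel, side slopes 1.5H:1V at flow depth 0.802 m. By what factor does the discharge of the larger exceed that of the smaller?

1.72

Channel A: For a circular section of diameter D = 2.54 m at depth y = 0.796 m, the central angle is θ = 2 arccos(1 − 2y/D) = 2.377 rad. Then A = (D²/8)(θ − sin θ) = 1.358 m² and P = Dθ/2 = 3.018 m. Hydraulic radius R = A/P = 1.358/3.018 = 0.45 m. Q_A = (1/0.015)·1.358·0.45^(2/3)·√0.012 = 5.824 m³/s.
Channel B: For a triangular section with side slope z = 1.5: A = zy² = 1.5×0.802² = 0.9648 m²; P = 2y√(1+z²) = 2×0.802×1.803 = 2.892 m. Hydraulic radius R = A/P = 0.9648/2.892 = 0.3337 m. Q_B = (1/0.015)·0.9648·0.3337^(2/3)·√0.012 = 3.389 m³/s.
The larger discharge is 5.824 m³/s and the smaller is 3.389 m³/s; the ratio is 1.72.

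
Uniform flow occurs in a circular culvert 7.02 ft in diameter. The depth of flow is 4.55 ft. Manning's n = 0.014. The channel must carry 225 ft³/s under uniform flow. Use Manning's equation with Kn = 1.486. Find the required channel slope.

S = 0.0025

For a circular section of diameter D = 7.02 ft at depth y = 4.55 ft, the central angle is θ = 2 arccos(1 − 2y/D) = 3.743 rad. Then A = (D²/8)(θ − sin θ) = 26.54 ft² and P = Dθ/2 = 13.14 ft.
Hydraulic radius R = A/P = 26.54/13.14 = 2.02 ft.
From Manning's equation, S = [nQ / (1.486 A R^(2/3))]² = [0.014 × 225 / (1.486 × 26.54 × 2.02^(2/3))]² = 0.0025.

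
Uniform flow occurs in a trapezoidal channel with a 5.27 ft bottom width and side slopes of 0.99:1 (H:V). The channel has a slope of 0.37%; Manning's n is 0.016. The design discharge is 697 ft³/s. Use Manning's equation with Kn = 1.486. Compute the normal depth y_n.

y_n = 5.62 ft

Manning's equation rearranged: A R^(2/3) = nQ / (1.486·√S) = 0.016 × 697 / (1.486 × √0.0037) = 123.4.
Try y = 6.69 ft: A R^(2/3) = 176.4 — too large.
Try y = 5.62 ft: A R^(2/3) = 123.5 — ≈ 123.4.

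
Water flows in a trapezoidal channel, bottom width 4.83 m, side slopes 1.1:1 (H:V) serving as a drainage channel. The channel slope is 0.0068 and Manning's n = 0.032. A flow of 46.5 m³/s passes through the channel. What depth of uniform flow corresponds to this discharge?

y_n = 2.08 m

Manning's equation rearranged: A R^(2/3) = nQ / (1·√S) = 0.032 × 46.5 / (√0.0068) = 18.04.
Trying y = 2.36 m: A R^(2/3) = 22.75 — high.
Trying y = 2.08 m: A R^(2/3) = 18.03 — ≈ 18.04.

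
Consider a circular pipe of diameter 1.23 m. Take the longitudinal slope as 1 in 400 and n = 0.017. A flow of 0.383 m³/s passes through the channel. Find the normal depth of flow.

y_n = 0.411 m

Manning's equation rearranged: A R^(2/3) = nQ / (1·√S) = 0.017 × 0.383 / (√0.0025) = 0.1302.
At y = 0.504 m: A R^(2/3) = 0.1906 — too large.
At y = 0.411 m: A R^(2/3) = 0.1304 — matches.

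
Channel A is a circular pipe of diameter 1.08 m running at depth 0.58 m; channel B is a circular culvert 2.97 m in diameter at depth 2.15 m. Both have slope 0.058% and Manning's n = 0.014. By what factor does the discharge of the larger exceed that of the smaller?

Channel A: For a circular section of diameter D = 1.08 m at depth y = 0.58 m, the central angle is θ = 2 arccos(1 − 2y/D) = 3.29 rad. Then A = (D²/8)(θ − sin θ) = 0.5012 m² and P = Dθ/2 = 1.777 m. Hydraulic radius R = A/P = 0.5012/1.777 = 0.2821 m. Q_A = (1/0.014)·0.5012·0.2821^(2/3)·√0.00058 = 0.3709 m³/s.
Channel B: For a circular section of diameter D = 2.97 m at depth y = 2.15 m, the central angle is θ = 2 arccos(1 − 2y/D) = 4.07 rad. Then A = (D²/8)(θ − sin θ) = 5.371 m² and P = Dθ/2 = 6.044 m. Hydraulic radius R = A/P = 5.371/6.044 = 0.8886 m. Q_B = (1/0.014)·5.371·0.8886^(2/3)·√0.00058 = 8.539 m³/s.
The larger discharge is 8.539 m³/s and the smaller is 0.3709 m³/s; the ratio is 23.

23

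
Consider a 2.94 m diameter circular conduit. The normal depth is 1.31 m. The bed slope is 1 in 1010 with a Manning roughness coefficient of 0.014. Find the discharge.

For a circular section of diameter D = 2.94 m at depth y = 1.31 m, the central angle is θ = 2 arccos(1 − 2y/D) = 2.923 rad. Then A = (D²/8)(θ − sin θ) = 2.925 m² and P = Dθ/2 = 4.298 m.
Hydraulic radius R = A/P = 2.925/4.298 = 0.6806 m.
Manning's equation: Q = (1/n) A R^(2/3) S^(1/2) = (1/0.014) × 2.925 × 0.6806^(2/3) × 0.0009901^(1/2) = 5.09 m³/s.

Q = 5.09 m³/s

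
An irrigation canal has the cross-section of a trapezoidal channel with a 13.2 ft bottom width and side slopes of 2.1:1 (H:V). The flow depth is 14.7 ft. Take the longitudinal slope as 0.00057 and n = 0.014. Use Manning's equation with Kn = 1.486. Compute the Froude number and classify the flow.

subcritical

With bottom width b = 13.2 ft and side slope z = 2.1: A = (b + zy)y = (13.2 + 2.1×14.7)×14.7 = 647.8 ft²; P = b + 2y√(1+z²) = 13.2 + 2×14.7×2.326 = 81.58 ft.
Hydraulic radius R = A/P = 647.8/81.58 = 7.941 ft.
V = (1.486/n) R^(2/3) √S = (1.486/0.014) × 7.941^(2/3) × √0.00057 = 10.09 ft/s. Hydraulic depth D_h = A/T = 647.8/74.94 = 8.645 ft.
Froude number Fr = V/√(g·D_h) = 10.09/√(32.2×8.645) = 0.605, which is less than 1, so the flow is subcritical.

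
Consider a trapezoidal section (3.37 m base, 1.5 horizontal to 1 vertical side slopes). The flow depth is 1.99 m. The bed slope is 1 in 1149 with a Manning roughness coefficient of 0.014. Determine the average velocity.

V = 2.38 m/s

With bottom width b = 3.37 m and side slope z = 1.5: A = (b + zy)y = (3.37 + 1.5×1.99)×1.99 = 12.65 m²; P = b + 2y√(1+z²) = 3.37 + 2×1.99×1.803 = 10.55 m.
Hydraulic radius R = A/P = 12.65/10.55 = 1.199 m.
From Manning's equation, V = (1/n) R^(2/3) S^(1/2) = (1/0.014) × 1.199^(2/3) × 0.0008703^(1/2) = 2.38 m/s.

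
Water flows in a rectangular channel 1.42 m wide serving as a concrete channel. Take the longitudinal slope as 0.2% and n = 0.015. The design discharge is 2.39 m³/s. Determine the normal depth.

Manning's equation rearranged: A R^(2/3) = nQ / (1·√S) = 0.015 × 2.39 / (√0.002) = 0.8016.
Try y = 0.793 m: A R^(2/3) = 0.5852 — low.
Try y = 1.12 m: A R^(2/3) = 0.9124 — high.
Try y = 1.01 m: A R^(2/3) = 0.8004 — close enough.

y_n = 1.01 m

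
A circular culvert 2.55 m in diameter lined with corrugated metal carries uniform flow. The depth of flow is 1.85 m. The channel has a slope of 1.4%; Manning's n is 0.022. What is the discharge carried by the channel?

Q = 17.8 m³/s

For a circular section of diameter D = 2.55 m at depth y = 1.85 m, the central angle is θ = 2 arccos(1 − 2y/D) = 4.077 rad. Then A = (D²/8)(θ − sin θ) = 3.968 m² and P = Dθ/2 = 5.199 m.
Hydraulic radius R = A/P = 3.968/5.199 = 0.7634 m.
Manning's equation: Q = (1/n) A R^(2/3) S^(1/2) = (1/0.022) × 3.968 × 0.7634^(2/3) × 0.014^(1/2) = 17.8 m³/s.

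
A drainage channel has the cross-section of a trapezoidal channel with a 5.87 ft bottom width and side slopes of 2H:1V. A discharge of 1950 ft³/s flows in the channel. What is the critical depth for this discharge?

At critical depth, Q² T / (g A³) = 1, i.e. A³/T = Q²/g = 1950²/32.2 = 118100.
At y = 5.83 ft: A³/T = 36570 — low.
At y = 9.22 ft: A³/T = 263400 — high.
At y = 7.67 ft: A³/T = 117800 — matches.

y_c = 7.67 ft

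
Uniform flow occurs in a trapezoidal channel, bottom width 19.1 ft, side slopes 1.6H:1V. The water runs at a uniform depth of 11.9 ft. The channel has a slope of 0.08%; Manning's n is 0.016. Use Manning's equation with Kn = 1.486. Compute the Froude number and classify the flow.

subcritical

With bottom width b = 19.1 ft and side slope z = 1.6: A = (b + zy)y = (19.1 + 1.6×11.9)×11.9 = 453.9 ft²; P = b + 2y√(1+z²) = 19.1 + 2×11.9×1.887 = 64.01 ft.
Hydraulic radius R = A/P = 453.9/64.01 = 7.091 ft.
V = (1.486/n) R^(2/3) √S = (1.486/0.016) × 7.091^(2/3) × √0.0008 = 9.696 ft/s. Hydraulic depth D_h = A/T = 453.9/57.18 = 7.937 ft.
Froude number Fr = V/√(g·D_h) = 9.696/√(32.2×7.937) = 0.606, which is less than 1, so the flow is subcritical.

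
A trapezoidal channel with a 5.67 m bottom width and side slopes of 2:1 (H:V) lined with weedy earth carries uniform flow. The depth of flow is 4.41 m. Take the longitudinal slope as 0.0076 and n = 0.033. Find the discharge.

Q = 312 m³/s

With bottom width b = 5.67 m and side slope z = 2: A = (b + zy)y = (5.67 + 2×4.41)×4.41 = 63.9 m²; P = b + 2y√(1+z²) = 5.67 + 2×4.41×2.236 = 25.39 m.
Hydraulic radius R = A/P = 63.9/25.39 = 2.517 m.
Manning's equation: Q = (1/n) A R^(2/3) S^(1/2) = (1/0.033) × 63.9 × 2.517^(2/3) × 0.0076^(1/2) = 312 m³/s.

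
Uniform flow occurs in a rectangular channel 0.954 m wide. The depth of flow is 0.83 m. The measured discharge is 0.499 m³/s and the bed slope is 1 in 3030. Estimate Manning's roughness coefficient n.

n = 0.013

Flow area A = b·y = 0.954 × 0.83 = 0.7918 m². Wetted perimeter P = b + 2y = 0.954 + 2×0.83 = 2.614 m.
Hydraulic radius R = A/P = 0.7918/2.614 = 0.3029 m.
Rearranging Manning's equation: n = (1/Q) A R^(2/3) S^(1/2) = (1/0.499) × 0.7918 × 0.3029^(2/3) × √0.00033 = 0.013.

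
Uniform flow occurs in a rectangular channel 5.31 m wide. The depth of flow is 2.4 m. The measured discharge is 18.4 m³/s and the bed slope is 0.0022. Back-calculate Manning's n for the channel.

Flow area A = b·y = 5.31 × 2.4 = 12.74 m². Wetted perimeter P = b + 2y = 5.31 + 2×2.4 = 10.11 m.
Hydraulic radius R = A/P = 12.74/10.11 = 1.261 m.
Rearranging Manning's equation: n = (1/Q) A R^(2/3) S^(1/2) = (1/18.4) × 12.74 × 1.261^(2/3) × √0.0022 = 0.0379.

n = 0.0379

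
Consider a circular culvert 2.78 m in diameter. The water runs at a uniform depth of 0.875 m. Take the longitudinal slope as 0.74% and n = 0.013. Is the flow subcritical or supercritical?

supercritical

For a circular section of diameter D = 2.78 m at depth y = 0.875 m, the central angle is θ = 2 arccos(1 − 2y/D) = 2.382 rad. Then A = (D²/8)(θ − sin θ) = 1.637 m² and P = Dθ/2 = 3.312 m.
Hydraulic radius R = A/P = 1.637/3.312 = 0.4942 m.
V = (1/n) R^(2/3) √S = (1/0.013) × 0.4942^(2/3) × √0.0074 = 4.136 m/s. Hydraulic depth D_h = A/T = 1.637/2.582 = 0.6339 m.
Froude number Fr = V/√(g·D_h) = 4.136/√(9.81×0.6339) = 1.66, which is greater than 1, so the flow is supercritical.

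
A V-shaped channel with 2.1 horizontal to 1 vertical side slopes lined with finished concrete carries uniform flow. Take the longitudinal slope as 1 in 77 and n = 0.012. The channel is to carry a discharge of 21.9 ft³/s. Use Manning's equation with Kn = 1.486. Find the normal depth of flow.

Manning's equation rearranged: A R^(2/3) = nQ / (1.486·√S) = 0.012 × 21.9 / (1.486 × √0.01299) = 1.552.
At y = 1.25 ft: A R^(2/3) = 2.241 — over.
At y = 0.789 ft: A R^(2/3) = 0.6569 — short.
At y = 1.09 ft: A R^(2/3) = 1.555 — close enough.

y_n = 1.09 ft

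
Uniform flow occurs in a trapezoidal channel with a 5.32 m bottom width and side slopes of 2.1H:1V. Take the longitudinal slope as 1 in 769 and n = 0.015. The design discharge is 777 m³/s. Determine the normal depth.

Manning's equation rearranged: A R^(2/3) = nQ / (1·√S) = 0.015 × 777 / (√0.0013) = 323.2.
At y = 5.18 m: A R^(2/3) = 168.8 — short.
At y = 6.89 m: A R^(2/3) = 323.1 — close enough.

y_n = 6.89 m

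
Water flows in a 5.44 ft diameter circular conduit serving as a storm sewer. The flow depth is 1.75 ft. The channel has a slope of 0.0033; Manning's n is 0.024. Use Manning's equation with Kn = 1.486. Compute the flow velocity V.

For a circular section of diameter D = 5.44 ft at depth y = 1.75 ft, the central angle is θ = 2 arccos(1 − 2y/D) = 2.412 rad. Then A = (D²/8)(θ − sin θ) = 6.459 ft² and P = Dθ/2 = 6.561 ft.
Hydraulic radius R = A/P = 6.459/6.561 = 0.9843 ft.
From Manning's equation, V = (1.486/n) R^(2/3) S^(1/2) = (1.486/0.024) × 0.9843^(2/3) × 0.0033^(1/2) = 3.52 ft/s.

V = 3.52 ft/s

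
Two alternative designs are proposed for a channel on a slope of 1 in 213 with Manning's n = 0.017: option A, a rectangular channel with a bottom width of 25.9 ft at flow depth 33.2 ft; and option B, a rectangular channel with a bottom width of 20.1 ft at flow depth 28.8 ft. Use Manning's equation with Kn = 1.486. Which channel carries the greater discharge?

Channel A: Flow area A = b·y = 25.9 × 33.2 = 859.9 ft². Wetted perimeter P = b + 2y = 25.9 + 2×33.2 = 92.3 ft. Hydraulic radius R = A/P = 859.9/92.3 = 9.316 ft. Q_A = (1.486/0.017)·859.9·9.316^(2/3)·√0.004695 = 22800 ft³/s.
Channel B: Flow area A = b·y = 20.1 × 28.8 = 578.9 ft². Wetted perimeter P = b + 2y = 20.1 + 2×28.8 = 77.7 ft. Hydraulic radius R = A/P = 578.9/77.7 = 7.45 ft. Q_B = (1.486/0.017)·578.9·7.45^(2/3)·√0.004695 = 13230 ft³/s.
Q_A = 22800 ft³/s vs Q_B = 13230 ft³/s, so channel A carries more.

channel A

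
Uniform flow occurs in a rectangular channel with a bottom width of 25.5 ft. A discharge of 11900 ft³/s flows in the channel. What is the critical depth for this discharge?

For a rectangular channel, critical depth y_c = (q²/g)^(1/3) where q = Q/b = 11900/25.5 = 466.7 ft²/s.
So y_c = (466.7²/32.2)^(1/3) = 18.9 ft.

y_c = 18.9 ft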